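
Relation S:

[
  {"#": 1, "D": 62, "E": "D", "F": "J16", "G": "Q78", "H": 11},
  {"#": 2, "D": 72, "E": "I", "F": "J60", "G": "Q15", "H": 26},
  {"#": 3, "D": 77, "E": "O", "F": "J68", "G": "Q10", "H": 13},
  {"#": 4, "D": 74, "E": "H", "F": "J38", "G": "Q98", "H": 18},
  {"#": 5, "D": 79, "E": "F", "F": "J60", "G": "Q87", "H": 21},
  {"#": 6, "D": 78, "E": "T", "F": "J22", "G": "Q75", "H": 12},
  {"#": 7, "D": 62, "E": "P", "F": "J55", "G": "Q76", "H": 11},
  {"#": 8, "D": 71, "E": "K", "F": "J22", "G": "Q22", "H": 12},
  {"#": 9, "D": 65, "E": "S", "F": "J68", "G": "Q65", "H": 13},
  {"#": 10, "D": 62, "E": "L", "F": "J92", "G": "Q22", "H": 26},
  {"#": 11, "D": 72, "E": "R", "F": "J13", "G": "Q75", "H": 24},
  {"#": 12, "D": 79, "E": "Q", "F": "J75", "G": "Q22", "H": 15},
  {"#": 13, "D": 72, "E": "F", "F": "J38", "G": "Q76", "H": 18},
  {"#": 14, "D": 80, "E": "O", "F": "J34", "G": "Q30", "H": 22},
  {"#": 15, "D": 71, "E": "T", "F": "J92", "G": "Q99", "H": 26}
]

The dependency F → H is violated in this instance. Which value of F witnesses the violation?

J60

F=J16: row 1 → H = 11 ✓
F=J60: rows 2, 5 → H takes values {26, 21} — violation
F=J68: rows 3, 9 → H = 13, 13 ✓
F=J38: rows 4, 13 → H = 18, 18 ✓
F=J22: rows 6, 8 → H = 12, 12 ✓
F=J55: row 7 → H = 11 ✓
F=J92: rows 10, 15 → H = 26, 26 ✓
F=J13: row 11 → H = 24 ✓
F=J75: row 12 → H = 15 ✓
F=J34: row 14 → H = 22 ✓
The only F value with inconsistent H is F=J60.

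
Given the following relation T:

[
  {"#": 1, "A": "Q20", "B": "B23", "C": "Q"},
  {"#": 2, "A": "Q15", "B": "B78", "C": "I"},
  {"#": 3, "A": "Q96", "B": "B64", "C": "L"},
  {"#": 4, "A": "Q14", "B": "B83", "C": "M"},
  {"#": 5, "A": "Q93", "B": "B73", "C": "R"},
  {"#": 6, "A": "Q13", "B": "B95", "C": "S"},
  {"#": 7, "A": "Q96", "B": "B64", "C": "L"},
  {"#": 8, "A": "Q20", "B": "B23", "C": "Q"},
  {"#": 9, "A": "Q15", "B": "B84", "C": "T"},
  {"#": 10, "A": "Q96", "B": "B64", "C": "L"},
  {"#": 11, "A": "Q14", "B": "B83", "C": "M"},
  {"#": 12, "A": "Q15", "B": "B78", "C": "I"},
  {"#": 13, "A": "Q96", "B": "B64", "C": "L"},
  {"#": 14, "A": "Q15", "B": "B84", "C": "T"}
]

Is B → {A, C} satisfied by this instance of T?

B=B23: rows 1, 8 → {A,C} = (Q20, Q), (Q20, Q) ✓
B=B78: rows 2, 12 → {A,C} = (Q15, I), (Q15, I) ✓
B=B64: rows 3, 7, 10, 13 → {A,C} = (Q96, L), (Q96, L), (Q96, L), (Q96, L) ✓
B=B83: rows 4, 11 → {A,C} = (Q14, M), (Q14, M) ✓
B=B73: row 5 → {A,C} = (Q93, R) ✓
B=B95: row 6 → {A,C} = (Q13, S) ✓
B=B84: rows 9, 14 → {A,C} = (Q15, T), (Q15, T) ✓
Every B value is associated with a single {A, C} value, so B → {A, C} holds.

Yes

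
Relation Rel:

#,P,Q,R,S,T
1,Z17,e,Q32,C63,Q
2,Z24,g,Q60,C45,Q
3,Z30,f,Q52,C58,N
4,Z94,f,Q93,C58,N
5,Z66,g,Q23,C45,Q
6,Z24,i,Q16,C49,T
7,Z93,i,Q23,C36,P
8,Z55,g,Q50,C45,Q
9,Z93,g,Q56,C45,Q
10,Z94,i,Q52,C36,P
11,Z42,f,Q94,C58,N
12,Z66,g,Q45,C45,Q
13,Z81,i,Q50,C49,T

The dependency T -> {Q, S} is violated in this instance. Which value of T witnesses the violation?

Q

T=Q: rows 1, 2, 5, 8, 9, 12 → {Q,S} takes values {(e, C63), (g, C45)} — violation
T=N: rows 3, 4, 11 → {Q,S} = (f, C58), (f, C58), (f, C58) ✓
T=T: rows 6, 13 → {Q,S} = (i, C49), (i, C49) ✓
T=P: rows 7, 10 → {Q,S} = (i, C36), (i, C36) ✓
The only T value with inconsistent RHS is T=Q.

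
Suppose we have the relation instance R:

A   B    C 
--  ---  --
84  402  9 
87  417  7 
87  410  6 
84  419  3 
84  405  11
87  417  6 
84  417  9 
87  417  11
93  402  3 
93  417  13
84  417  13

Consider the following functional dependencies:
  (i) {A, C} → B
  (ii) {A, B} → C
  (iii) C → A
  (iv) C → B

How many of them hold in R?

0

(i) {A, C} → B: (A=84, C=9): 2 rows → B takes values {402, 417} — violation; (A=87, C=6): 2 rows → B takes values {410, 417} — violation — fails.
(ii) {A, B} → C: (A=87, B=417): 3 rows → C takes values {7, 6, 11} — violation; (A=84, B=417): 2 rows → C takes values {9, 13} — violation — fails.
(iii) C → A: C=3: 2 rows → A takes values {84, 93} — violation; C=11: 2 rows → A takes values {84, 87} — violation; C=13: 2 rows → A takes values {93, 84} — violation — fails.
(iv) C → B: C=9: 2 rows → B takes values {402, 417} — violation; C=6: 2 rows → B takes values {410, 417} — violation; C=3: 2 rows → B takes values {419, 402} — violation; C=11: 2 rows → B takes values {405, 417} — violation — fails.
None of the 4 dependencies hold.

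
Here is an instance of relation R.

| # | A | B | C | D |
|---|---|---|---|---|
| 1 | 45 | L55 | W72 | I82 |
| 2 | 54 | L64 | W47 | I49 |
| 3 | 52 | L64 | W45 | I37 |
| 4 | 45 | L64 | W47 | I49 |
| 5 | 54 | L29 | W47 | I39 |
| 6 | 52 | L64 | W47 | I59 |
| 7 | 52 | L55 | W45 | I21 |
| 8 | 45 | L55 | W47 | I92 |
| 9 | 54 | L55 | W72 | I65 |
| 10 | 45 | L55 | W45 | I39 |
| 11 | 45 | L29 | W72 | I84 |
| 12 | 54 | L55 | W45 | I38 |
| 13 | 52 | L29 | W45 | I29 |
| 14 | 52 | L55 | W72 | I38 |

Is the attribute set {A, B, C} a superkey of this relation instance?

Yes

All 14 rows have distinct {A, B, C} values, so {A, B, C} → (all attributes) holds and {A, B, C} is a superkey.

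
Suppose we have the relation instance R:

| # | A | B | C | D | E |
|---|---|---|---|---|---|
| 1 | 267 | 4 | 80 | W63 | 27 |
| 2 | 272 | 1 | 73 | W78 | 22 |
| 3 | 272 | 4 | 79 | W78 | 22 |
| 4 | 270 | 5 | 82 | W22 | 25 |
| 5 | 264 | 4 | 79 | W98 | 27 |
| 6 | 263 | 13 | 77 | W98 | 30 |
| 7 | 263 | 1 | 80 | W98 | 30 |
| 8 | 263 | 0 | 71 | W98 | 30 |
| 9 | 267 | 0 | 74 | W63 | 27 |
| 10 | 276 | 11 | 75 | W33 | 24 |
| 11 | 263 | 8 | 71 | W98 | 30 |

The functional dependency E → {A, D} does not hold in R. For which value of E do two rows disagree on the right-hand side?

E=27: rows 1, 5, 9 → {A,D} takes values {(267, W63), (264, W98)} — violation
E=22: rows 2, 3 → {A,D} = (272, W78), (272, W78) ✓
E=25: row 4 → {A,D} = (270, W22) ✓
E=30: rows 6, 7, 8, 11 → {A,D} = (263, W98), (263, W98), (263, W98), (263, W98) ✓
E=24: row 10 → {A,D} = (276, W33) ✓
The only E value with inconsistent RHS is E=27.

27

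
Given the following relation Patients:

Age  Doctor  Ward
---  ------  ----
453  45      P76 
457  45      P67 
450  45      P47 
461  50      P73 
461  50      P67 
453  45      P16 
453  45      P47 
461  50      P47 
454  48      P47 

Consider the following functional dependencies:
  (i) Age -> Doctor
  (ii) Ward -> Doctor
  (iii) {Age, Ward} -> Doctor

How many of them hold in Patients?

(i) Age -> Doctor: every LHS value maps to a single RHS value — holds.
(ii) Ward -> Doctor: Ward=P67: 2 rows → Doctor takes values {45, 50} — violation; Ward=P47: 4 rows → Doctor takes values {45, 50, 48} — violation — fails.
(iii) {Age, Ward} -> Doctor: every LHS value maps to a single RHS value — holds.
2 of the 3 dependencies hold.

2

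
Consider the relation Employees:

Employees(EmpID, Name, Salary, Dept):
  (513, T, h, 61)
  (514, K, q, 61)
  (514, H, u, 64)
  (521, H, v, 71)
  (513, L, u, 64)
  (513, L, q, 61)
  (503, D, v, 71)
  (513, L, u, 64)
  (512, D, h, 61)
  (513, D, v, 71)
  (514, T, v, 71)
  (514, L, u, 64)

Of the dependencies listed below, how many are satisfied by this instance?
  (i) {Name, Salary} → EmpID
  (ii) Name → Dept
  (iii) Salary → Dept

1

(i) {Name, Salary} → EmpID: (Name=L, Salary=u): 3 rows → EmpID takes values {513, 514} — violation; (Name=D, Salary=v): 2 rows → EmpID takes values {503, 513} — violation — fails.
(ii) Name → Dept: Name=T: 2 rows → Dept takes values {61, 71} — violation; Name=H: 2 rows → Dept takes values {64, 71} — violation; Name=L: 4 rows → Dept takes values {64, 61} — violation; Name=D: 3 rows → Dept takes values {71, 61} — violation — fails.
(iii) Salary → Dept: every LHS value maps to a single RHS value — holds.
1 of the 3 dependencies holds.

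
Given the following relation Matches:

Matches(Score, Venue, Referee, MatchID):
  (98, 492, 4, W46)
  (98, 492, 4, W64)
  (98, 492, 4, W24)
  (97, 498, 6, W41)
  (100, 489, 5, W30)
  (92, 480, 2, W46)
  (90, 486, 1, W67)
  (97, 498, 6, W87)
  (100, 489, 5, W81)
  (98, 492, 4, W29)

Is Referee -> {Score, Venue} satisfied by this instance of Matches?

Yes

Referee=4: 4 rows → {Score,Venue} = (98, 492), (98, 492), (98, 492), (98, 492) ✓
Referee=6: 2 rows → {Score,Venue} = (97, 498), (97, 498) ✓
Referee=5: 2 rows → {Score,Venue} = (100, 489), (100, 489) ✓
Referee=2: 1 row → {Score,Venue} = (92, 480) ✓
Referee=1: 1 row → {Score,Venue} = (90, 486) ✓
Every Referee value is associated with a single {Score, Venue} value, so Referee -> {Score, Venue} holds.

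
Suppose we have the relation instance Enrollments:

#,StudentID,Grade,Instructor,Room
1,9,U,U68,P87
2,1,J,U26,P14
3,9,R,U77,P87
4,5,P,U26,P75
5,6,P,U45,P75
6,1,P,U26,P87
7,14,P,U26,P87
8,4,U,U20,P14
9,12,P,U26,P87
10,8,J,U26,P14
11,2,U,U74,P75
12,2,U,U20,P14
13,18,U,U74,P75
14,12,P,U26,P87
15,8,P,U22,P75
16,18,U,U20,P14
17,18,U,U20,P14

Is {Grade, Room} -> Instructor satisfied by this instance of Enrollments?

(Grade=U, Room=P87): row 1 → Instructor = U68 ✓
(Grade=J, Room=P14): rows 2, 10 → Instructor = U26, U26 ✓
(Grade=R, Room=P87): row 3 → Instructor = U77 ✓
(Grade=P, Room=P75): rows 4, 5, 15 → Instructor takes values {U26, U45, U22} — violation
(Grade=P, Room=P87): rows 6, 7, 9, 14 → Instructor = U26, U26, U26, U26 ✓
(Grade=U, Room=P14): rows 8, 12, 16, 17 → Instructor = U20, U20, U20, U20 ✓
(Grade=U, Room=P75): rows 11, 13 → Instructor = U74, U74 ✓
Two rows agree on {Grade, Room} but differ on Instructor, so {Grade, Room} -> Instructor does not hold.

No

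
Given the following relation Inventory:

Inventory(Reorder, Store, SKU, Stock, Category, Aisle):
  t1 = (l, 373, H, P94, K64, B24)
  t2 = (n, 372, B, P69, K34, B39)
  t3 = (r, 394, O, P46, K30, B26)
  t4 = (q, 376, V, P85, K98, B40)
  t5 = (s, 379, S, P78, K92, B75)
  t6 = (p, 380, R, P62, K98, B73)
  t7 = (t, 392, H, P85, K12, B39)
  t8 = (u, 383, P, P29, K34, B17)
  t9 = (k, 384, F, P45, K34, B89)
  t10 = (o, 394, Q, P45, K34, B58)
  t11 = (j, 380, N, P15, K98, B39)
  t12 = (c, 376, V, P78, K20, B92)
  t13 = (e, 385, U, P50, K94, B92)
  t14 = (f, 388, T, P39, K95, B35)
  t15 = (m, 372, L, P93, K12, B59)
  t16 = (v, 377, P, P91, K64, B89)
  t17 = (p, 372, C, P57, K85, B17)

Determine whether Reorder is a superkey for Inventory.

No

Rows 6 and 17 have the same Reorder value Reorder=p but are distinct tuples, so Reorder does not determine every attribute — not a superkey.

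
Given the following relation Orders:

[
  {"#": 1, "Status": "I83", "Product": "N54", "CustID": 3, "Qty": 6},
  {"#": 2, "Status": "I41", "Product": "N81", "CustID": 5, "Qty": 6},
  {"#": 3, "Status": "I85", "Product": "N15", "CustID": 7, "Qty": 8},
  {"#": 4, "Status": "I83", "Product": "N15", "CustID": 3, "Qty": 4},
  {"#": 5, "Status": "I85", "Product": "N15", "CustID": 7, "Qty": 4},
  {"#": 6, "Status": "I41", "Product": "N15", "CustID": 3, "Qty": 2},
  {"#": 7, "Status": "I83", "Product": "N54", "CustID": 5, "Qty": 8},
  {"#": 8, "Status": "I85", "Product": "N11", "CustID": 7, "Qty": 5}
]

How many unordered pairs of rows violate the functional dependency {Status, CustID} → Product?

3

(Status=I83, CustID=3): violating pairs (1,4) — 1 pair.
(Status=I85, CustID=7): violating pairs (3,8), (5,8) — 2 pairs.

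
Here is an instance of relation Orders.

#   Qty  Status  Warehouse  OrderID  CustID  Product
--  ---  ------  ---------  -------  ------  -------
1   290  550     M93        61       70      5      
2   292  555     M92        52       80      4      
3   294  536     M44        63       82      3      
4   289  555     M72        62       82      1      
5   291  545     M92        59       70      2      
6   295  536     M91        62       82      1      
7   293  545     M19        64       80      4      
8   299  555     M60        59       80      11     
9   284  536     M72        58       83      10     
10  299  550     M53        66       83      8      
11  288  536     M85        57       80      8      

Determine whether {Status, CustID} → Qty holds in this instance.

No

(Status=550, CustID=70): row 1 → Qty = 290 ✓
(Status=555, CustID=80): rows 2, 8 → Qty takes values {292, 299} — violation
(Status=536, CustID=82): rows 3, 6 → Qty takes values {294, 295} — violation
(Status=555, CustID=82): row 4 → Qty = 289 ✓
(Status=545, CustID=70): row 5 → Qty = 291 ✓
(Status=545, CustID=80): row 7 → Qty = 293 ✓
(Status=536, CustID=83): row 9 → Qty = 284 ✓
(Status=550, CustID=83): row 10 → Qty = 299 ✓
(Status=536, CustID=80): row 11 → Qty = 288 ✓
Two rows agree on {Status, CustID} but differ on Qty, so {Status, CustID} → Qty does not hold.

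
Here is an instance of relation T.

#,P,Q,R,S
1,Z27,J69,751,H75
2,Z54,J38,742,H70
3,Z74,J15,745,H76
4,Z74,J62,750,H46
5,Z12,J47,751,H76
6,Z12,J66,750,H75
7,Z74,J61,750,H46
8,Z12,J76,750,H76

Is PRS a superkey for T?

No

Rows 4 and 7 have the same PRS value (P=Z74, R=750, S=H46) but are distinct tuples, so PRS does not determine every attribute — not a superkey.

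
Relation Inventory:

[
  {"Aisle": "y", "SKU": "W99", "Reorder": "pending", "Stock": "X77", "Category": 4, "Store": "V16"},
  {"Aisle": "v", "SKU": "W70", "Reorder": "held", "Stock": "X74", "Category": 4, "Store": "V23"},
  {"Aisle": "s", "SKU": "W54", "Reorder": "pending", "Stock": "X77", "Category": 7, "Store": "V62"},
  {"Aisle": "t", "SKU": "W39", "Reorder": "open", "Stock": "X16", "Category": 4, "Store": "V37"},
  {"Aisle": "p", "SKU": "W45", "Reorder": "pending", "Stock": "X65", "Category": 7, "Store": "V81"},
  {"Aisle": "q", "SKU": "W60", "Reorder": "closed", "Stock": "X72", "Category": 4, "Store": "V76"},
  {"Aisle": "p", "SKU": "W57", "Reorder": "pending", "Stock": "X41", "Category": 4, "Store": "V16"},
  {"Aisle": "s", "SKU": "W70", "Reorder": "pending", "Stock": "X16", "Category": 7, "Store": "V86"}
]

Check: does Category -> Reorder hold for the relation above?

No

Category=4: 5 rows → Reorder takes values {pending, held, open, closed} — violation
Category=7: 3 rows → Reorder = pending, pending, pending ✓
Two rows agree on Category but differ on Reorder, so Category -> Reorder does not hold.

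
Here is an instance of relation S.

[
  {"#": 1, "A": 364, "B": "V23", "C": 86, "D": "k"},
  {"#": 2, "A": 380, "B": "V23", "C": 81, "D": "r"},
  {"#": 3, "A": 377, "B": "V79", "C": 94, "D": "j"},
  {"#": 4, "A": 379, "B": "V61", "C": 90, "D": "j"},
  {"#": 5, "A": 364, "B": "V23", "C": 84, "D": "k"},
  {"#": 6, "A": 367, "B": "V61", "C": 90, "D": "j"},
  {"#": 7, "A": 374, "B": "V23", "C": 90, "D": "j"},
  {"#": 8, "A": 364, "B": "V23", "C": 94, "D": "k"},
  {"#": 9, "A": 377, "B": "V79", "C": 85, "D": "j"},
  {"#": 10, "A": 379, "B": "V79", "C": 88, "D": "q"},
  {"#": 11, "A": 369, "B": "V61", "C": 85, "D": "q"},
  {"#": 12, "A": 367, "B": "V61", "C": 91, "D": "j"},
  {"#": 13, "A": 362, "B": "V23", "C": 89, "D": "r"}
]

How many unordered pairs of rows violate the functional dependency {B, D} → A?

3

(B=V23, D=k): all 3 rows agree on A — 0 pairs.
(B=V23, D=r): violating pairs (2,13) — 1 pair.
(B=V79, D=j): all 2 rows agree on A — 0 pairs.
(B=V61, D=j): violating pairs (4,6), (4,12) — 2 pairs.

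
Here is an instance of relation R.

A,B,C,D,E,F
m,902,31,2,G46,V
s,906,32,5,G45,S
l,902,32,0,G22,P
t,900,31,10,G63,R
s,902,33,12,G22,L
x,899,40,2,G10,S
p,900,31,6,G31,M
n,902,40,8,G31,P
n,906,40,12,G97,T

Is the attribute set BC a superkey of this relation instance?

No

Two distinct rows share (B=900, C=31), so BC does not determine every attribute — not a superkey.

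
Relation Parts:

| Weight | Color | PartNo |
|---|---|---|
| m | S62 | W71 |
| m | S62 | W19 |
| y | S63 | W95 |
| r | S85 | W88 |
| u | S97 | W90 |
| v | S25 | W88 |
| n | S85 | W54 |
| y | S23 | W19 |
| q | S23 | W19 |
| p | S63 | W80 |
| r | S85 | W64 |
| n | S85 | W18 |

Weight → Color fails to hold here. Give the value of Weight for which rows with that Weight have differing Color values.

Weight=m: 2 rows → Color = S62, S62 ✓
Weight=y: 2 rows → Color takes values {S63, S23} — violation
Weight=r: 2 rows → Color = S85, S85 ✓
Weight=u: 1 row → Color = S97 ✓
Weight=v: 1 row → Color = S25 ✓
Weight=n: 2 rows → Color = S85, S85 ✓
Weight=q: 1 row → Color = S23 ✓
Weight=p: 1 row → Color = S63 ✓
The only Weight value with inconsistent Color is Weight=y.

y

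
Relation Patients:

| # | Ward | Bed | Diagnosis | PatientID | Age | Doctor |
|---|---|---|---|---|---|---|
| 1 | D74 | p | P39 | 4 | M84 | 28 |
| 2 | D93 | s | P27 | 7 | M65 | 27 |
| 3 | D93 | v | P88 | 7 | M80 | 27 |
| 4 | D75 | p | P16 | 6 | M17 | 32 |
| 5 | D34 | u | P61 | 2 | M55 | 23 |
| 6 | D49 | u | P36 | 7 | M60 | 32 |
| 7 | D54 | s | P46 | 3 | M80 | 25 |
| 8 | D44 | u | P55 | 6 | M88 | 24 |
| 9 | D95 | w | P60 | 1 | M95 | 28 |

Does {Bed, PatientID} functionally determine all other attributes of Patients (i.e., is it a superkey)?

All 9 rows have distinct {Bed, PatientID} values, so {Bed, PatientID} → (all attributes) holds and {Bed, PatientID} is a superkey.

Yes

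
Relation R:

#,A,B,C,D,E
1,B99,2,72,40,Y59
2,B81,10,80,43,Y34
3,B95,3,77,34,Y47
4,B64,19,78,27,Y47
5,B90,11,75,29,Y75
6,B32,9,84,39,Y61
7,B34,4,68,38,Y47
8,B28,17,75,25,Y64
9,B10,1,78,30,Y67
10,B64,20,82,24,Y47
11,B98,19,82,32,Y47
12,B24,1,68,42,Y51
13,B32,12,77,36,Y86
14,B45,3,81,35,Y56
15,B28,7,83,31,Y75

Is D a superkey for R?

All 15 rows have distinct D values, so D → (all attributes) holds and D is a superkey.

Yes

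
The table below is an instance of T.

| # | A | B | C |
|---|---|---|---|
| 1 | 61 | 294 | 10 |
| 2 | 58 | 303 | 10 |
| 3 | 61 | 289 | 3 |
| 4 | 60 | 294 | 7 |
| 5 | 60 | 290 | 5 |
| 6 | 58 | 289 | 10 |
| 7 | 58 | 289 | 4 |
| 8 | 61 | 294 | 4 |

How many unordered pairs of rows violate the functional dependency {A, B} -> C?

2

(A=61, B=294): violating pairs (1,8) — 1 pair.
(A=58, B=289): violating pairs (6,7) — 1 pair.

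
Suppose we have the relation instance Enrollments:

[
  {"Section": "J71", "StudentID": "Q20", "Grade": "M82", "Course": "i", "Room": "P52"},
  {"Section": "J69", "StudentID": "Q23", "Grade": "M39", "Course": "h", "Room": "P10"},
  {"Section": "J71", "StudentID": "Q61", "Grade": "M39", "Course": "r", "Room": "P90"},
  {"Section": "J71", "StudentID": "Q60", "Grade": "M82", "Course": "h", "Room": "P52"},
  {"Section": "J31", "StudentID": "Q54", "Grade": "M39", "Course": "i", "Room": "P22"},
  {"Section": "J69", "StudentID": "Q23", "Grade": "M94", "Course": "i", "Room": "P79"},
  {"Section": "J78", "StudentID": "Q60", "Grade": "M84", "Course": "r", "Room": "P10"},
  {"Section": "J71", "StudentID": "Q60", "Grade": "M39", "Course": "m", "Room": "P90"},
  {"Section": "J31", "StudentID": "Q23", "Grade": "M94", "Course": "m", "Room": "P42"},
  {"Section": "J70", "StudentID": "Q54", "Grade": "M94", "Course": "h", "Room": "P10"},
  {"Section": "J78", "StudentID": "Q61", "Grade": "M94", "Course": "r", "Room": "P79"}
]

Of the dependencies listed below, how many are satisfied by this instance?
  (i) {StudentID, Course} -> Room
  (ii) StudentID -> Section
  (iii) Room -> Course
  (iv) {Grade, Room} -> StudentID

(i) {StudentID, Course} -> Room: (StudentID=Q61, Course=r): 2 rows → Room takes values {P90, P79} — violation — fails.
(ii) StudentID -> Section: StudentID=Q23: 3 rows → Section takes values {J69, J31} — violation; StudentID=Q61: 2 rows → Section takes values {J71, J78} — violation; StudentID=Q60: 3 rows → Section takes values {J71, J78} — violation; StudentID=Q54: 2 rows → Section takes values {J31, J70} — violation — fails.
(iii) Room -> Course: Room=P52: 2 rows → Course takes values {i, h} — violation; Room=P10: 3 rows → Course takes values {h, r} — violation; Room=P90: 2 rows → Course takes values {r, m} — violation; Room=P79: 2 rows → Course takes values {i, r} — violation — fails.
(iv) {Grade, Room} -> StudentID: (Grade=M82, Room=P52): 2 rows → StudentID takes values {Q20, Q60} — violation; (Grade=M39, Room=P90): 2 rows → StudentID takes values {Q61, Q60} — violation; (Grade=M94, Room=P79): 2 rows → StudentID takes values {Q23, Q61} — violation — fails.
None of the 4 dependencies hold.

0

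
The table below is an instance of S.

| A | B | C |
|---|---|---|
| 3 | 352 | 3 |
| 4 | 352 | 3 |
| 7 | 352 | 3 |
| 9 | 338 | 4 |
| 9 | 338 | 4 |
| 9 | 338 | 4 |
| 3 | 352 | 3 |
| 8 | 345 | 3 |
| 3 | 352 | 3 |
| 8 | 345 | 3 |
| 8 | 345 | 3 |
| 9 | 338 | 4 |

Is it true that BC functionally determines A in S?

No

(B=352, C=3): 5 rows → A takes values {3, 4, 7} — violation
(B=338, C=4): 4 rows → A = 9, 9, 9, 9 ✓
(B=345, C=3): 3 rows → A = 8, 8, 8 ✓
Two rows agree on BC but differ on A, so BC → A does not hold.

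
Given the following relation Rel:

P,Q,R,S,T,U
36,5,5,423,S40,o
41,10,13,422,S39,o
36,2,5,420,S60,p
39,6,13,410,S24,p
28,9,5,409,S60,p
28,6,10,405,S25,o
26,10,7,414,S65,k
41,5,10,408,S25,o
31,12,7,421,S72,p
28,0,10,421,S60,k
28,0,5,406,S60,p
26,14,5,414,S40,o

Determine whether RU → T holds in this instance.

Yes

(R=5, U=o): 2 rows → T = S40, S40 ✓
(R=13, U=o): 1 row → T = S39 ✓
(R=5, U=p): 3 rows → T = S60, S60, S60 ✓
(R=13, U=p): 1 row → T = S24 ✓
(R=10, U=o): 2 rows → T = S25, S25 ✓
(R=7, U=k): 1 row → T = S65 ✓
(R=7, U=p): 1 row → T = S72 ✓
(R=10, U=k): 1 row → T = S60 ✓
Every RU value is associated with a single T value, so RU → T holds.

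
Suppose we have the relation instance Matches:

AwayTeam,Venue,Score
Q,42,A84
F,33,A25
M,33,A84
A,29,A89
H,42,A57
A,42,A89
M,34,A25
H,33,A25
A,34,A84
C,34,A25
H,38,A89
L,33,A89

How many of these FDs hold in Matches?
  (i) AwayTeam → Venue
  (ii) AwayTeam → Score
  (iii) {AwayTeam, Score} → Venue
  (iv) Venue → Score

0

(i) AwayTeam → Venue: AwayTeam=M: 2 rows → Venue takes values {33, 34} — violation; AwayTeam=A: 3 rows → Venue takes values {29, 42, 34} — violation; AwayTeam=H: 3 rows → Venue takes values {42, 33, 38} — violation — fails.
(ii) AwayTeam → Score: AwayTeam=M: 2 rows → Score takes values {A84, A25} — violation; AwayTeam=A: 3 rows → Score takes values {A89, A84} — violation; AwayTeam=H: 3 rows → Score takes values {A57, A25, A89} — violation — fails.
(iii) {AwayTeam, Score} → Venue: (AwayTeam=A, Score=A89): 2 rows → Venue takes values {29, 42} — violation — fails.
(iv) Venue → Score: Venue=42: 3 rows → Score takes values {A84, A57, A89} — violation; Venue=33: 4 rows → Score takes values {A25, A84, A89} — violation; Venue=34: 3 rows → Score takes values {A25, A84} — violation — fails.
None of the 4 dependencies hold.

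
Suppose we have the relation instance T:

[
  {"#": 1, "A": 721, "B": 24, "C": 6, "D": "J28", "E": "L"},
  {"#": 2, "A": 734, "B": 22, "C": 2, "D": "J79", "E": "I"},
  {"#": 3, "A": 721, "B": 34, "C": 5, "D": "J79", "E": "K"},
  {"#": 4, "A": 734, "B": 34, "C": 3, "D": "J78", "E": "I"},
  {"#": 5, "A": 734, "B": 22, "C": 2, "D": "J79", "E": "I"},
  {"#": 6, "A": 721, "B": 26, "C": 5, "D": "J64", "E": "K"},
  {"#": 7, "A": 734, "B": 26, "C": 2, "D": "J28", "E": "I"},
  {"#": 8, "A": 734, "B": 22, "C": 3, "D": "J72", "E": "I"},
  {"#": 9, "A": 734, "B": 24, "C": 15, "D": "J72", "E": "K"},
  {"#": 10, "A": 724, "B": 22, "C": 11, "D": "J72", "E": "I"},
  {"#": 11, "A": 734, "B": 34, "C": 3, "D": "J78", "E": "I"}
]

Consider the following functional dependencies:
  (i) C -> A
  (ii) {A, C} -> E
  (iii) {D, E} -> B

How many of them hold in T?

(i) C -> A: every LHS value maps to a single RHS value — holds.
(ii) {A, C} -> E: every LHS value maps to a single RHS value — holds.
(iii) {D, E} -> B: every LHS value maps to a single RHS value — holds.
3 of the 3 dependencies hold.

3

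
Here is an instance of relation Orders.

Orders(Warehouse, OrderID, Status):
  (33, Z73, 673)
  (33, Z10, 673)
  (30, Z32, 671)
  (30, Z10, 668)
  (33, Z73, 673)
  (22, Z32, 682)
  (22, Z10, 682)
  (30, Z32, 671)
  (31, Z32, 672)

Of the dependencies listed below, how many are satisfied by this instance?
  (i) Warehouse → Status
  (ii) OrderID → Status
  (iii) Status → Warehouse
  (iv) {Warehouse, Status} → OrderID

1

(i) Warehouse → Status: Warehouse=30: 3 rows → Status takes values {671, 668} — violation — fails.
(ii) OrderID → Status: OrderID=Z10: 3 rows → Status takes values {673, 668, 682} — violation; OrderID=Z32: 4 rows → Status takes values {671, 682, 672} — violation — fails.
(iii) Status → Warehouse: every LHS value maps to a single RHS value — holds.
(iv) {Warehouse, Status} → OrderID: (Warehouse=33, Status=673): 3 rows → OrderID takes values {Z73, Z10} — violation; (Warehouse=22, Status=682): 2 rows → OrderID takes values {Z32, Z10} — violation — fails.
1 of the 4 dependencies holds.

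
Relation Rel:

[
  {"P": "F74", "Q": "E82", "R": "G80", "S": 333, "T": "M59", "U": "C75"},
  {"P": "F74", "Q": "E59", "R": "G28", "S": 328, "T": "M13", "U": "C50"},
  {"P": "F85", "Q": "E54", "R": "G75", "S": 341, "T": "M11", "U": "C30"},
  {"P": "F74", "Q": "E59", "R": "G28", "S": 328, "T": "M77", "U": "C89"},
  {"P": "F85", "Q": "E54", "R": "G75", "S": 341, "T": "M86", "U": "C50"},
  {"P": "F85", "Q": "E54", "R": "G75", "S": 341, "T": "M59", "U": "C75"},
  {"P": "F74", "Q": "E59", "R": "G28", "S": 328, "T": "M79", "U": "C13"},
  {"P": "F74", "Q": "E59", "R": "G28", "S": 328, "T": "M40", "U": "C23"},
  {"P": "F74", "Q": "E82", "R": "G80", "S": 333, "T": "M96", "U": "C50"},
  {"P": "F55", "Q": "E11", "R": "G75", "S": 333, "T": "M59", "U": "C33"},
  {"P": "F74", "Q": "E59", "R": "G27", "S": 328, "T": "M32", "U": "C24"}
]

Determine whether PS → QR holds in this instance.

(P=F74, S=333): 2 rows → {Q,R} = (E82, G80), (E82, G80) ✓
(P=F74, S=328): 5 rows → {Q,R} takes values {(E59, G28), (E59, G27)} — violation
(P=F85, S=341): 3 rows → {Q,R} = (E54, G75), (E54, G75), (E54, G75) ✓
(P=F55, S=333): 1 row → {Q,R} = (E11, G75) ✓
Two rows agree on PS but differ on QR, so PS → QR does not hold.

No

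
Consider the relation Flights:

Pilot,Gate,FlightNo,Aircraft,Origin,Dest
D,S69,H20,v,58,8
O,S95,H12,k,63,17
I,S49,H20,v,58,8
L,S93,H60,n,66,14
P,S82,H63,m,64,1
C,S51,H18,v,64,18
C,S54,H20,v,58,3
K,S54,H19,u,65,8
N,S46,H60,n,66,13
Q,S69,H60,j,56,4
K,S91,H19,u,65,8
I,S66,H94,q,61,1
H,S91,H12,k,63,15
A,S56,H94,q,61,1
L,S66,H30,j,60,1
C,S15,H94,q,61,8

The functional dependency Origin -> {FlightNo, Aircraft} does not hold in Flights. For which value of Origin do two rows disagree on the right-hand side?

64

Origin=58: 3 rows → {FlightNo,Aircraft} = (H20, v), (H20, v), (H20, v) ✓
Origin=63: 2 rows → {FlightNo,Aircraft} = (H12, k), (H12, k) ✓
Origin=66: 2 rows → {FlightNo,Aircraft} = (H60, n), (H60, n) ✓
Origin=64: 2 rows → {FlightNo,Aircraft} takes values {(H63, m), (H18, v)} — violation
Origin=65: 2 rows → {FlightNo,Aircraft} = (H19, u), (H19, u) ✓
Origin=56: 1 row → {FlightNo,Aircraft} = (H60, j) ✓
Origin=61: 3 rows → {FlightNo,Aircraft} = (H94, q), (H94, q), (H94, q) ✓
Origin=60: 1 row → {FlightNo,Aircraft} = (H30, j) ✓
The only Origin value with inconsistent RHS is Origin=64.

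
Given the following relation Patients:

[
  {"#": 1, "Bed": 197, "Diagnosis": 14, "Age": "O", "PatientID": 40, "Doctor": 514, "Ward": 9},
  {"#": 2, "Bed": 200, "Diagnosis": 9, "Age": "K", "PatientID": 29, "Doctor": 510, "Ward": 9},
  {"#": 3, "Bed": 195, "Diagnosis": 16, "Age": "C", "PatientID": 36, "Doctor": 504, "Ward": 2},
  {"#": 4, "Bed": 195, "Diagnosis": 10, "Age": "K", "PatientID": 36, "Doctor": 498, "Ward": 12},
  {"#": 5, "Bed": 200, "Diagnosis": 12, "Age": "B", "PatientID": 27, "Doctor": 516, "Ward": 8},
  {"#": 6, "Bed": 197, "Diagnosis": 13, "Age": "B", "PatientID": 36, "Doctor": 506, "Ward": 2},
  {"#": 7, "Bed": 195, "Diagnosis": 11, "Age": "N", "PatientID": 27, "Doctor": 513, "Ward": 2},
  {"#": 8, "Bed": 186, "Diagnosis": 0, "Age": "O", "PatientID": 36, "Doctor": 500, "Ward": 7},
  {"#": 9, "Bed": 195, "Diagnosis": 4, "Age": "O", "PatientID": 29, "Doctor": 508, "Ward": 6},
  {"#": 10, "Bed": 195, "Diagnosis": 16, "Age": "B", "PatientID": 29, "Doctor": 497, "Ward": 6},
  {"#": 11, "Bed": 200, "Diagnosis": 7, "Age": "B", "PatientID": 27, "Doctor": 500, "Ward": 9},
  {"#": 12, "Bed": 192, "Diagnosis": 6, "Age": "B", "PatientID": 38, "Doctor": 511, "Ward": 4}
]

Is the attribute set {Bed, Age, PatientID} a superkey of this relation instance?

No

Rows 5 and 11 have the same {Bed, Age, PatientID} value (Bed=200, Age=B, PatientID=27) but are distinct tuples, so {Bed, Age, PatientID} does not determine every attribute — not a superkey.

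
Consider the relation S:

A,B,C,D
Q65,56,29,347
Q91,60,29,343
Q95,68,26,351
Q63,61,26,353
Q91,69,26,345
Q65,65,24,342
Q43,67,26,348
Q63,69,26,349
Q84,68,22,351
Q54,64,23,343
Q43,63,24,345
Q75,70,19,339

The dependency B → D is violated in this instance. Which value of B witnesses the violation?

B=56: 1 row → D = 347 ✓
B=60: 1 row → D = 343 ✓
B=68: 2 rows → D = 351, 351 ✓
B=61: 1 row → D = 353 ✓
B=69: 2 rows → D takes values {345, 349} — violation
B=65: 1 row → D = 342 ✓
B=67: 1 row → D = 348 ✓
B=64: 1 row → D = 343 ✓
B=63: 1 row → D = 345 ✓
B=70: 1 row → D = 339 ✓
The only B value with inconsistent D is B=69.

69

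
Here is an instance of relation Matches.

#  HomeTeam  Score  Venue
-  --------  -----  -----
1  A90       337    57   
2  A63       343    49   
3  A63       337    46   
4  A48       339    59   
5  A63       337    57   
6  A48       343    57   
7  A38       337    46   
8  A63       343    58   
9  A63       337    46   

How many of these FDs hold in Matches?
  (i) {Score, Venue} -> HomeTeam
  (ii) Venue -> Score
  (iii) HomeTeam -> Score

0

(i) {Score, Venue} -> HomeTeam: (Score=337, Venue=57): rows 1, 5 → HomeTeam takes values {A90, A63} — violation; (Score=337, Venue=46): rows 3, 7, 9 → HomeTeam takes values {A63, A38} — violation — fails.
(ii) Venue -> Score: Venue=57: rows 1, 5, 6 → Score takes values {337, 343} — violation — fails.
(iii) HomeTeam -> Score: HomeTeam=A63: rows 2, 3, 5, 8, 9 → Score takes values {343, 337} — violation; HomeTeam=A48: rows 4, 6 → Score takes values {339, 343} — violation — fails.
None of the 3 dependencies hold.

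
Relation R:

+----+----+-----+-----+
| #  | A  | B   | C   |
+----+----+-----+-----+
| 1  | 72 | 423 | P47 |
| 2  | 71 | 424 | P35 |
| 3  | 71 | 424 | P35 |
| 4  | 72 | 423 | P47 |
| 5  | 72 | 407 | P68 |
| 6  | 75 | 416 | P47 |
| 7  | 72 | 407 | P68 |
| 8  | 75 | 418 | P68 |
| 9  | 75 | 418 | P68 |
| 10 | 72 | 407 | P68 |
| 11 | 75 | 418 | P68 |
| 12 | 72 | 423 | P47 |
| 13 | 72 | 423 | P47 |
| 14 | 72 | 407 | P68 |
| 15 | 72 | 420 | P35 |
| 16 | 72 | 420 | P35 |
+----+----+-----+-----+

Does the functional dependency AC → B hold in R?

(A=72, C=P47): rows 1, 4, 12, 13 → B = 423, 423, 423, 423 ✓
(A=71, C=P35): rows 2, 3 → B = 424, 424 ✓
(A=72, C=P68): rows 5, 7, 10, 14 → B = 407, 407, 407, 407 ✓
(A=75, C=P47): row 6 → B = 416 ✓
(A=75, C=P68): rows 8, 9, 11 → B = 418, 418, 418 ✓
(A=72, C=P35): rows 15, 16 → B = 420, 420 ✓
Every AC value is associated with a single B value, so AC → B holds.

Yes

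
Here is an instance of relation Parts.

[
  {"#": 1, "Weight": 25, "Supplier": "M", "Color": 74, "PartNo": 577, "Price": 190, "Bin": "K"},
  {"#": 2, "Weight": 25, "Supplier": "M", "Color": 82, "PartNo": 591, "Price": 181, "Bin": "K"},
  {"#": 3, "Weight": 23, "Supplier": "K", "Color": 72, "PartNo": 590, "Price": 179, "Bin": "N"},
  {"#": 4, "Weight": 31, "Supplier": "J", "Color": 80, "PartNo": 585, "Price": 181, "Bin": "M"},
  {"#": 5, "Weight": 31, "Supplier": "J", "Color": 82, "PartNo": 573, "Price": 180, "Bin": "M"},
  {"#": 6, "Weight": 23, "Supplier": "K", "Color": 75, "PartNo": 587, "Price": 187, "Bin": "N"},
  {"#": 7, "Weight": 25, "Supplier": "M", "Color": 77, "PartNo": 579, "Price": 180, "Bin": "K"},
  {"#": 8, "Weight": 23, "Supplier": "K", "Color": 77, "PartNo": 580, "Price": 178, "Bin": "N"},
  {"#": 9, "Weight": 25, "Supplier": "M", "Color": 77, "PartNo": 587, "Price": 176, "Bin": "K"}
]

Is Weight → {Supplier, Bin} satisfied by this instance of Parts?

Yes

Weight=25: rows 1, 2, 7, 9 → {Supplier,Bin} = (M, K), (M, K), (M, K), (M, K) ✓
Weight=23: rows 3, 6, 8 → {Supplier,Bin} = (K, N), (K, N), (K, N) ✓
Weight=31: rows 4, 5 → {Supplier,Bin} = (J, M), (J, M) ✓
Every Weight value is associated with a single {Supplier, Bin} value, so Weight → {Supplier, Bin} holds.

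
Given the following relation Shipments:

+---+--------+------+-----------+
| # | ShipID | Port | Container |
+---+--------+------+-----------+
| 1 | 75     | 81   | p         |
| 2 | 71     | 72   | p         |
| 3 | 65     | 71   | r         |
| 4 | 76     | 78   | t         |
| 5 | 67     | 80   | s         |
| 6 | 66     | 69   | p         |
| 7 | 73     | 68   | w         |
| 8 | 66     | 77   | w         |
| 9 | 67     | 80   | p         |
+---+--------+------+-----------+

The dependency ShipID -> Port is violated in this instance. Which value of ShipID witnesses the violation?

66

ShipID=75: row 1 → Port = 81 ✓
ShipID=71: row 2 → Port = 72 ✓
ShipID=65: row 3 → Port = 71 ✓
ShipID=76: row 4 → Port = 78 ✓
ShipID=67: rows 5, 9 → Port = 80, 80 ✓
ShipID=66: rows 6, 8 → Port takes values {69, 77} — violation
ShipID=73: row 7 → Port = 68 ✓
The only ShipID value with inconsistent Port is ShipID=66.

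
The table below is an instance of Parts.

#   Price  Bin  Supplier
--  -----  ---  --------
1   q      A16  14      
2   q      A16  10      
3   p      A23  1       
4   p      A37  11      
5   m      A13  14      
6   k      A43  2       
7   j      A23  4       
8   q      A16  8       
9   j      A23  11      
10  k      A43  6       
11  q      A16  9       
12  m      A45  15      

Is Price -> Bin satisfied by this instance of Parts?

No

Price=q: rows 1, 2, 8, 11 → Bin = A16, A16, A16, A16 ✓
Price=p: rows 3, 4 → Bin takes values {A23, A37} — violation
Price=m: rows 5, 12 → Bin takes values {A13, A45} — violation
Price=k: rows 6, 10 → Bin = A43, A43 ✓
Price=j: rows 7, 9 → Bin = A23, A23 ✓
Two rows agree on Price but differ on Bin, so Price -> Bin does not hold.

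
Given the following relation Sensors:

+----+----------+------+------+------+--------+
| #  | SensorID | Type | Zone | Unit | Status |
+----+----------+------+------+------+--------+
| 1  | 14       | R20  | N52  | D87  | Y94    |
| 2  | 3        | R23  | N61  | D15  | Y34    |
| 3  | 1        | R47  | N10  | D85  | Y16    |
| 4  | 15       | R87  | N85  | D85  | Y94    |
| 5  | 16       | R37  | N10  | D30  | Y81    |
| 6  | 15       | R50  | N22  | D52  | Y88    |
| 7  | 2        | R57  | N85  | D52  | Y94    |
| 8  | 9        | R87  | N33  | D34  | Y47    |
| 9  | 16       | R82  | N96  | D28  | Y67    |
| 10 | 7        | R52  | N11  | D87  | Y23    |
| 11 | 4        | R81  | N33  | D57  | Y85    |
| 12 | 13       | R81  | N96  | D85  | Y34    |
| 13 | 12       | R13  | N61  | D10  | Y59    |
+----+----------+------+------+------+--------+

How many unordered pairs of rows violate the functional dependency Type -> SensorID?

2

Type=R87: violating pairs (4,8) — 1 pair.
Type=R81: violating pairs (11,12) — 1 pair.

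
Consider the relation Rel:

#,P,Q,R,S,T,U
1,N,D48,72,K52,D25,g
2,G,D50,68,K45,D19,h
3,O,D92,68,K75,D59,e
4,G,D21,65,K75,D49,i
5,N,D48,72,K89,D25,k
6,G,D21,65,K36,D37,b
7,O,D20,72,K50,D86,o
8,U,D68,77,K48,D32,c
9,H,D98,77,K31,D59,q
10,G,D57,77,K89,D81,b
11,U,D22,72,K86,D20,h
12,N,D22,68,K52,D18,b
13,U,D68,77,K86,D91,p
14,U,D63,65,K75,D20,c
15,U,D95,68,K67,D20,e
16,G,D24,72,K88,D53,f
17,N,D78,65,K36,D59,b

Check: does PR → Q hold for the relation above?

(P=N, R=72): rows 1, 5 → Q = D48, D48 ✓
(P=G, R=68): row 2 → Q = D50 ✓
(P=O, R=68): row 3 → Q = D92 ✓
(P=G, R=65): rows 4, 6 → Q = D21, D21 ✓
(P=O, R=72): row 7 → Q = D20 ✓
(P=U, R=77): rows 8, 13 → Q = D68, D68 ✓
(P=H, R=77): row 9 → Q = D98 ✓
(P=G, R=77): row 10 → Q = D57 ✓
(P=U, R=72): row 11 → Q = D22 ✓
(P=N, R=68): row 12 → Q = D22 ✓
(P=U, R=65): row 14 → Q = D63 ✓
(P=U, R=68): row 15 → Q = D95 ✓
(P=G, R=72): row 16 → Q = D24 ✓
(P=N, R=65): row 17 → Q = D78 ✓
Every PR value is associated with a single Q value, so PR → Q holds.

Yes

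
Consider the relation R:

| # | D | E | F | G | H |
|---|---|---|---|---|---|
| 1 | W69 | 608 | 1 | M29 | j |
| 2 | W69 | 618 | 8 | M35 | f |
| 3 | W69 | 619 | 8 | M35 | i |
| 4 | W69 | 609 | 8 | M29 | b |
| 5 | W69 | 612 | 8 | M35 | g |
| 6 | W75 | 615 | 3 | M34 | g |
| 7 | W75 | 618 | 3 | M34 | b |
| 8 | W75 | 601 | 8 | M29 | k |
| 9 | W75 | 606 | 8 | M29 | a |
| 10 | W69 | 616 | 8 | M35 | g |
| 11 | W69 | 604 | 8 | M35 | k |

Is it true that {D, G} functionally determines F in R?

(D=W69, G=M29): rows 1, 4 → F takes values {1, 8} — violation
(D=W69, G=M35): rows 2, 3, 5, 10, 11 → F = 8, 8, 8, 8, 8 ✓
(D=W75, G=M34): rows 6, 7 → F = 3, 3 ✓
(D=W75, G=M29): rows 8, 9 → F = 8, 8 ✓
Two rows agree on {D, G} but differ on F, so {D, G} -> F does not hold.

No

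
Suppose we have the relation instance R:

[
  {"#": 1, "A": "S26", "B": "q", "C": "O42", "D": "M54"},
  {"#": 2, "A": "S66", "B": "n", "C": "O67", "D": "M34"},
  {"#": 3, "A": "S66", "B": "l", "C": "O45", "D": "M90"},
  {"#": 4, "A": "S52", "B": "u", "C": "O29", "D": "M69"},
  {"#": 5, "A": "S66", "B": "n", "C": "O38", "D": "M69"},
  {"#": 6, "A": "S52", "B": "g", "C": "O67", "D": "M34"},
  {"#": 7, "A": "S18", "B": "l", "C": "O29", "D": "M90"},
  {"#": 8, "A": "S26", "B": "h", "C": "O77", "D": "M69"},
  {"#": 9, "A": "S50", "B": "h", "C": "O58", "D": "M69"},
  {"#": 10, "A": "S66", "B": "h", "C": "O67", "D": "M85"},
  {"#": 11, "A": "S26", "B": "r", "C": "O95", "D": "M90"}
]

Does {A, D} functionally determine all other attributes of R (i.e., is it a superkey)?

All 11 rows have distinct {A, D} values, so {A, D} → (all attributes) holds and {A, D} is a superkey.

Yes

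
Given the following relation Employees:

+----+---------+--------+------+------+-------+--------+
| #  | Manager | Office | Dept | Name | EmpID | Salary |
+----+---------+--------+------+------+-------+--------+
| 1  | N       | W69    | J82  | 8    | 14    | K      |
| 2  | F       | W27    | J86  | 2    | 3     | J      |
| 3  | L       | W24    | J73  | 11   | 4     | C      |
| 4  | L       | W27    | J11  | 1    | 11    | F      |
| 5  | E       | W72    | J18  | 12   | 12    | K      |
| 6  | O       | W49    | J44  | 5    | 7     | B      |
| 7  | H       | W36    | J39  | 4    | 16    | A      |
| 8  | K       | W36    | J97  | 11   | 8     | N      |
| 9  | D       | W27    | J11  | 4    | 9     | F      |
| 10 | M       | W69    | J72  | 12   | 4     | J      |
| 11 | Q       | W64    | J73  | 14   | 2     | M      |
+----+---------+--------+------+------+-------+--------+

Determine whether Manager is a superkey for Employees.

Rows 3 and 4 have the same Manager value Manager=L but are distinct tuples, so Manager does not determine every attribute — not a superkey.

No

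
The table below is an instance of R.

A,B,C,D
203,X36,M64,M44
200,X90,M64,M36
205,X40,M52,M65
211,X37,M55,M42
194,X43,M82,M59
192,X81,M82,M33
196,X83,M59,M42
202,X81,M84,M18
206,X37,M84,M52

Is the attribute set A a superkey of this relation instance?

Yes

All 9 rows have distinct A values, so A → (all attributes) holds and A is a superkey.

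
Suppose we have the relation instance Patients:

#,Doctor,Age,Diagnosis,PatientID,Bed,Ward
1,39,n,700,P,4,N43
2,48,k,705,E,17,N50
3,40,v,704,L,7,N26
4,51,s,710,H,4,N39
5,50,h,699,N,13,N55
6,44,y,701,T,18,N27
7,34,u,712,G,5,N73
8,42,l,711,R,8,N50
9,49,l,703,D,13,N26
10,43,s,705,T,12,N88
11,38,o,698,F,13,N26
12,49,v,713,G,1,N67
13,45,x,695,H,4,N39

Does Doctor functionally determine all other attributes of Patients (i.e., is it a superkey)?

Rows 9 and 12 have the same Doctor value Doctor=49 but are distinct tuples, so Doctor does not determine every attribute — not a superkey.

No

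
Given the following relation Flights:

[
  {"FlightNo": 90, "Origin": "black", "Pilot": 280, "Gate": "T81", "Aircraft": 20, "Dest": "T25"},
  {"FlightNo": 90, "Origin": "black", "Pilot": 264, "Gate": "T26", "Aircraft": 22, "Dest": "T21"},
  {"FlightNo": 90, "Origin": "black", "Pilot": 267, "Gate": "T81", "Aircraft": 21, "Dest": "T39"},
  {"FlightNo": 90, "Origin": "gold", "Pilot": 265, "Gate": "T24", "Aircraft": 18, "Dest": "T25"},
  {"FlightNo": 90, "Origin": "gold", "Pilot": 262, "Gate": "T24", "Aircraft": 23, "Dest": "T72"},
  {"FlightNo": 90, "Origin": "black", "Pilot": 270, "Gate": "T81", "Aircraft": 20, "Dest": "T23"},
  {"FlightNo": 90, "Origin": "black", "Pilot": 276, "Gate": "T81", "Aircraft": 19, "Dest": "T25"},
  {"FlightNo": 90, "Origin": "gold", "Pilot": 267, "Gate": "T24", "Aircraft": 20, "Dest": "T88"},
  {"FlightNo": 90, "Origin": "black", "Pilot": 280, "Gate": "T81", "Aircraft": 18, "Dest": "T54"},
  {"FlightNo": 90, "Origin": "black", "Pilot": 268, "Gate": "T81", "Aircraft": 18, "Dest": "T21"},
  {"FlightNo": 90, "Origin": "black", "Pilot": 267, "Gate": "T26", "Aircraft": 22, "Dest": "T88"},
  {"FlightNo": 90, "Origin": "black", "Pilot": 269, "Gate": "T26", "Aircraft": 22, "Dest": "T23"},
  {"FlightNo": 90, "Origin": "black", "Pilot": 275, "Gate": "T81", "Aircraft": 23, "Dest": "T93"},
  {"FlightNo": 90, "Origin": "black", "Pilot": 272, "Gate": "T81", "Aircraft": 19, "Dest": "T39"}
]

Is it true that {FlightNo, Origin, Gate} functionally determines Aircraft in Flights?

No

(FlightNo=90, Origin=black, Gate=T81): 8 rows → Aircraft takes values {20, 21, 19, 18, 23} — violation
(FlightNo=90, Origin=black, Gate=T26): 3 rows → Aircraft = 22, 22, 22 ✓
(FlightNo=90, Origin=gold, Gate=T24): 3 rows → Aircraft takes values {18, 23, 20} — violation
Two rows agree on {FlightNo, Origin, Gate} but differ on Aircraft, so {FlightNo, Origin, Gate} -> Aircraft does not hold.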